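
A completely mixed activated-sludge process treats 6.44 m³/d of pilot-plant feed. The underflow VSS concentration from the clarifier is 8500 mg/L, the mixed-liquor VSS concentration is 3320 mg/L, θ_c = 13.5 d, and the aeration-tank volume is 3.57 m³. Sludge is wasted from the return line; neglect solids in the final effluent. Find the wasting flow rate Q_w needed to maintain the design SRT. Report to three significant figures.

θ_c = V·X/(Q_w·X_r) when wasting from the recycle, so Q_w = V·X/(θ_c·X_r) = 3.570 × 3320 / (13.5 × 8500) = 0.1033 m³/d.

Q_w ≈ 0.103 m³/d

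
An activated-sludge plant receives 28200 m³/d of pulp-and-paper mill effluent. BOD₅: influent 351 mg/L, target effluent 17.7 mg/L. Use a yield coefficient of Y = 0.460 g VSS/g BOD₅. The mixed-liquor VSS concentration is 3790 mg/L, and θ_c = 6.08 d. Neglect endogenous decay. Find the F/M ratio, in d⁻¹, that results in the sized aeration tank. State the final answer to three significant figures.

F/M ≈ 0.377 d⁻¹

V·X = Y·Q·ΔS·θ_c gives V = 0.460 × 28200 × (351 − 17.7) × 6.08 / 3790 = 6936 m³.
Food-to-microorganism ratio F/M = Q S₀ / (V X) = 28200 × 351 / (6936 × 3790) = 0.3765 d⁻¹.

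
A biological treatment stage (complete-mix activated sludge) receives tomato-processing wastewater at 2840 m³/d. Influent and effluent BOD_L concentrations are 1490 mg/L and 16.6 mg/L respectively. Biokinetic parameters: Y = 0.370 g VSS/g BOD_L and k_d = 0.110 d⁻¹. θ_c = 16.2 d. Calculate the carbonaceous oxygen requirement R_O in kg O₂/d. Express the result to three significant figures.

Correct the yield for decay: Y_obs = Y/(1 + k_d θ_c) = 0.370 / (1 + 0.110 × 16.2) = 0.370 / 2.782 = 0.1330.
Q·(S₀ − S) = 2840 × (1490 − 16.6) × 10⁻³ = 4184 kg/d removed.
Net sludge production P_X = 0.1330 × 4184 = 556.5 kg VSS/d.
R_O = Q·ΔS − 1.42 P_X = 4184 − 790.3 = 3394 kg O₂/d.

R_O ≈ 3390 kg O₂/d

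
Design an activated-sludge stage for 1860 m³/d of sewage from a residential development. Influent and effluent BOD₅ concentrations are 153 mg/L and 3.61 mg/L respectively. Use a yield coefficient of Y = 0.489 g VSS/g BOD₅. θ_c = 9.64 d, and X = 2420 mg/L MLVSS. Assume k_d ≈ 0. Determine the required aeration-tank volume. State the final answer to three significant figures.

V ≈ 541 m³

Biomass mass balance (decay neglected): V·X = Y·Q·(S₀ − S)·θ_c, so V = 0.489 × 1860 × (153 − 3.61) × 9.64 / 2420 = 541.3 m³.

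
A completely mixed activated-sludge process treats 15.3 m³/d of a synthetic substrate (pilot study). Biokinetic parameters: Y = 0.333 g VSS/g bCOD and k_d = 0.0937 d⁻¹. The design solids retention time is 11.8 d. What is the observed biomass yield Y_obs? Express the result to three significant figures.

The observed yield is Y_obs = Y/(1 + k_d·θ_c) = 0.333 / (1 + 0.0937 × 11.8) = 0.333 / 2.106 = 0.1581 g VSS per g bCOD removed.

Y_obs ≈ 0.158 g VSS/g bCOD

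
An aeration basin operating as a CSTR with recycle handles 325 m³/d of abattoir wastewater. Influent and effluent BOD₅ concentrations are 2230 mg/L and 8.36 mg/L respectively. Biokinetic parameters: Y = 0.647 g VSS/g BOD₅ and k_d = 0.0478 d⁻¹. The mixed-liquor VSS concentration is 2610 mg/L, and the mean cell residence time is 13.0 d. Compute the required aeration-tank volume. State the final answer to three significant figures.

From the SRT design equation V = Y Q (S₀−S) θ_c / [X (1 + k_d θ_c)] = 0.647 × 325 × (2230 − 8.36) × 13.0 / [2610 × (1 + 0.0478 × 13.0)] = 6.07×10^6 / 4232 = 1435 m³.

V ≈ 1440 m³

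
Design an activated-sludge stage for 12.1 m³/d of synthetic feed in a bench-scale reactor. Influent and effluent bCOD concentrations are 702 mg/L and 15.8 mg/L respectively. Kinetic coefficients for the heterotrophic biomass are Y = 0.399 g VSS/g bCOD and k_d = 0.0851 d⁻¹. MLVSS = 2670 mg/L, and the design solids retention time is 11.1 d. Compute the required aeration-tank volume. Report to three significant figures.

V ≈ 7.08 m³

Rearranging the biomass balance for a CMAS with decay, V = Y·Q·ΔS·θ_c / [X·(1+k_d θ_c)] = 0.399 × 12.1 × (702 − 15.8) × 11.1 / [2670 × (1 + 0.0851 × 11.1)] = 3.68×10^4 / 5192 = 7.083 m³.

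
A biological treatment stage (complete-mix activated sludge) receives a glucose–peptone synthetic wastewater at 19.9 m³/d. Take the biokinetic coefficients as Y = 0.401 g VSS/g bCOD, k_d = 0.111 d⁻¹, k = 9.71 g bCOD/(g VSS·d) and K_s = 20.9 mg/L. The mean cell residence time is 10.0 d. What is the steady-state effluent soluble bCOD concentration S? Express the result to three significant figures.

S ≈ 1.20 mg/L

From the Monod/SRT balance for a CMAS, S = K_s·(1+k_d θ_c)/[θ_c·(Y k − k_d) − 1] = 20.9 × (1 + 0.111 × 10.0) / [10.0 × (0.401 × 9.71 − 0.111) − 1] = 44.10 / 36.83 = 1.197 mg/L.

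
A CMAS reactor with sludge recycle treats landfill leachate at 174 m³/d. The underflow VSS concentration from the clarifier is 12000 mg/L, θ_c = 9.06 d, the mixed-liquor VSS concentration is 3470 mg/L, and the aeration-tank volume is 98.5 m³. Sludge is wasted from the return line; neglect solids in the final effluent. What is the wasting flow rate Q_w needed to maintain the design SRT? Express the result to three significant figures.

Q_w ≈ 3.14 m³/d

θ_c = V·X/(Q_w·X_r) when wasting from the recycle, so Q_w = V·X/(θ_c·X_r) = 98.50 × 3470 / (9.06 × 12000) = 3.144 m³/d.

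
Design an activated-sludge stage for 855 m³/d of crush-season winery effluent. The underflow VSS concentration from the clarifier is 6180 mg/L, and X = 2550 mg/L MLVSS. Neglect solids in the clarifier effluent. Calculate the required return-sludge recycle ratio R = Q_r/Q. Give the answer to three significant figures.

R ≈ 0.702

Solids balance on the clarifier gives (1+R)X = R·X_r, so R = X/(X_r − X) = 2550 / (6180 − 2550) = 0.7025.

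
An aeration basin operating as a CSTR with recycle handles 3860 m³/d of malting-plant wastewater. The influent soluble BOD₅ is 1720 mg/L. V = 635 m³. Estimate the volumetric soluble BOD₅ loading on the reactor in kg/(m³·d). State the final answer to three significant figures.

L_v ≈ 10.5 kg soluble BOD₅/(m³·d)

L_v = Q S₀ / V = 3860 × 1720 × 10⁻³ / 635.0 = 10.46 kg/(m³·d).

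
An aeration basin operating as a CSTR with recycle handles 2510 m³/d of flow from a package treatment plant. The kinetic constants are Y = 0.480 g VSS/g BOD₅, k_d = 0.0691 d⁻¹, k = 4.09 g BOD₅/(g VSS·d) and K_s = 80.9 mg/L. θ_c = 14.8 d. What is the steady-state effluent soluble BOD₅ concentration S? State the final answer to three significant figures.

S ≈ 6.05 mg/L

For a completely mixed reactor with recycle the Lawrence–McCarty relation gives S = K_s·(1 + k_d·θ_c) / [θ_c·(Y·k − k_d) − 1] = 80.9 × (1 + 0.0691 × 14.8) / [14.8 × (0.480 × 4.09 − 0.0691) − 1] = 163.6 / 27.03 = 6.053 mg/L.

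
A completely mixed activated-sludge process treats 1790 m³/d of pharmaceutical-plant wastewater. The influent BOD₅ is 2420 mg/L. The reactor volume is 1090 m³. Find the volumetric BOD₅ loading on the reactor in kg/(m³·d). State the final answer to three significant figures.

L_v = Q S₀ / V = 1790 × 2420 × 10⁻³ / 1090 = 3.974 kg/(m³·d).

L_v ≈ 3.97 kg BOD₅/(m³·d)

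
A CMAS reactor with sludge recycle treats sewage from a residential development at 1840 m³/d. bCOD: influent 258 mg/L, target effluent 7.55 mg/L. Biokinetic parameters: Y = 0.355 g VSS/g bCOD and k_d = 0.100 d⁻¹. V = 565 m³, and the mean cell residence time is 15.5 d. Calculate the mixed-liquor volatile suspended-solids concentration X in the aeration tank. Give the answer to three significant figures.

X ≈ 1760 mg/L

X = Y·Q·ΔS·θ_c / [V·(1 + k_d θ_c)] = 0.355 × 1840 × (258 − 7.55) × 15.5 / [565 × (1 + 0.100 × 15.5)] = 1760 mg/L.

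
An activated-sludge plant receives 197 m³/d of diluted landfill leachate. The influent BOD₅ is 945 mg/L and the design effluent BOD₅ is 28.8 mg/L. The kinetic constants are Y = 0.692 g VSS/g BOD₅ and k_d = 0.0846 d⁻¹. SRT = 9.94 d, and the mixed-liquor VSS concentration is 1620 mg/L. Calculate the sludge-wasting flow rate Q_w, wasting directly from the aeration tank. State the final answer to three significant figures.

Steady-state biomass mass balance: V·X·(1 + k_d·θ_c) = Y·Q·(S₀ − S)·θ_c, so V = 0.692 × 197 × (945 − 28.8) × 9.94 / [1620 × (1 + 0.0846 × 9.94)] = 1.24×10^6 / 2982 = 416.3 m³.
With mixed-liquor wasting, θ_c = V/Q_w, so Q_w = V/θ_c = 416.3/9.94 = 41.88 m³/d.

Q_w ≈ 41.9 m³/d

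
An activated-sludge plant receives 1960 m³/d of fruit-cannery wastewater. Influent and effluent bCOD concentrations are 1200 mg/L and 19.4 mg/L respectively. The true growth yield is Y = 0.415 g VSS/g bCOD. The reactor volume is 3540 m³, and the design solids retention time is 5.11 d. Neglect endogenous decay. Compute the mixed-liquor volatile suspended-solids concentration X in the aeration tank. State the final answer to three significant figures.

X ≈ 1390 mg/L

From V·X = Y·Q·(S₀ − S)·θ_c (decay neglected): X = 0.415 × 1960 × (1200 − 19.4) × 5.11 / 3540 = 1386 mg/L.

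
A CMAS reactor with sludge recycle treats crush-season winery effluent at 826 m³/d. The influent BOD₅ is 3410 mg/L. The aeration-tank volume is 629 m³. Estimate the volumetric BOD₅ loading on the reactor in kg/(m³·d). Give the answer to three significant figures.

L_v = Q S₀ / V = 826 × 3410 × 10⁻³ / 629.0 = 4.478 kg/(m³·d).

L_v ≈ 4.48 kg BOD₅/(m³·d)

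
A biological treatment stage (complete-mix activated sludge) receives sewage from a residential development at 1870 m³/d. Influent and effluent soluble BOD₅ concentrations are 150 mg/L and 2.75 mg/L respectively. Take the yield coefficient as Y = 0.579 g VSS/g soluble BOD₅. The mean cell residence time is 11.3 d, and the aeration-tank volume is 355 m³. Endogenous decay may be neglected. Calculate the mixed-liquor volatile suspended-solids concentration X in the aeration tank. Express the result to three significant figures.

Without decay, X = Y Q (S₀−S) θ_c / V = 0.579 × 1870 × (150 − 2.75) × 11.3 / 355 = 5075 mg/L.

X ≈ 5070 mg/L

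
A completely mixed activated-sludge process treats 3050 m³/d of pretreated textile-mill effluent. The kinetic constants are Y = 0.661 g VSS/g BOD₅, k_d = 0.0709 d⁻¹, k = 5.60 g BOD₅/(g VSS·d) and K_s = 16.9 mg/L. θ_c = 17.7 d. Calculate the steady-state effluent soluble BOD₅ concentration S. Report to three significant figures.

From the Monod/SRT balance for a CMAS, S = K_s·(1+k_d θ_c)/[θ_c·(Y k − k_d) − 1] = 16.9 × (1 + 0.0709 × 17.7) / [17.7 × (0.661 × 5.60 − 0.0709) − 1] = 38.11 / 63.26 = 0.6024 mg/L.

S ≈ 0.602 mg/L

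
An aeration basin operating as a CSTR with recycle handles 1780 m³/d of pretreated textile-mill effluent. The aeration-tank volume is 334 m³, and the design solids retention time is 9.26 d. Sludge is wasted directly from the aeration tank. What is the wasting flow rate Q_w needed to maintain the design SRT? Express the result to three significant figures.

For wasting at MLVSS concentration, Q_w = V/θ_c = 334.0/9.26 = 36.07 m³/d.

Q_w ≈ 36.1 m³/d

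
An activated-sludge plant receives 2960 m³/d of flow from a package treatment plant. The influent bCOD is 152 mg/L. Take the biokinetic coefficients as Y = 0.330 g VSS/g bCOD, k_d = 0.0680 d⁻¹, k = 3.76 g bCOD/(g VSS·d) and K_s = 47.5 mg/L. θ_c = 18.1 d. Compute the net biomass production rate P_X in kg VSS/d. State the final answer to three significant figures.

For a completely mixed reactor with recycle the Lawrence–McCarty relation gives S = K_s·(1 + k_d·θ_c) / [θ_c·(Y·k − k_d) − 1] = 47.5 × (1 + 0.0680 × 18.1) / [18.1 × (0.330 × 3.76 − 0.0680) − 1] = 106.0 / 20.23 = 5.239 mg/L.
Correct the yield for decay: Y_obs = Y/(1 + k_d θ_c) = 0.330 / (1 + 0.0680 × 18.1) = 0.330 / 2.231 = 0.1479.
Q·(S₀ − S) = 2960 × (152 − 5.24) × 10⁻³ = 434.4 kg/d removed.
P_X = Y_obs · Q(S₀ − S) = 0.1479 × 434.4 = 64.26 kg VSS/d.

P_X ≈ 64.3 kg VSS/d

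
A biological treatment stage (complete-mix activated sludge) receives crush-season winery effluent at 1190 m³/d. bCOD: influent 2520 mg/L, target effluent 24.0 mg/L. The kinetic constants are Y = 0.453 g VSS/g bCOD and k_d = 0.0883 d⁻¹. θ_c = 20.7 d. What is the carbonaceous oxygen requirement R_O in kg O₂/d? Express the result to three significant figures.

The observed yield is Y_obs = Y/(1 + k_d·θ_c) = 0.453 / (1 + 0.0883 × 20.7) = 0.453 / 2.828 = 0.1602 g VSS per g bCOD removed.
Q·(S₀ − S) = 1190 × (2520 − 24.0) × 10⁻³ = 2970 kg/d removed.
Net sludge production P_X = 0.1602 × 2970 = 475.8 kg VSS/d.
R_O = Q·(S₀ − S) − 1.42·P_X = 2970 − 1.42 × 475.8 = 2295 kg O₂/d.

R_O ≈ 2290 kg O₂/d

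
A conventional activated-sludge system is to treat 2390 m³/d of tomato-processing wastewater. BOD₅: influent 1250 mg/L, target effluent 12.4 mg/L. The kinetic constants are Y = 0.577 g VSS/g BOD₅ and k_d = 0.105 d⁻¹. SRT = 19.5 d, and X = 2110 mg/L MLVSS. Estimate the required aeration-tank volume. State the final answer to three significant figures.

Steady-state biomass mass balance: V·X·(1 + k_d·θ_c) = Y·Q·(S₀ − S)·θ_c, so V = 0.577 × 2390 × (1250 − 12.4) × 19.5 / [2110 × (1 + 0.105 × 19.5)] = 3.33×10^7 / 6430 = 5176 m³.

V ≈ 5180 m³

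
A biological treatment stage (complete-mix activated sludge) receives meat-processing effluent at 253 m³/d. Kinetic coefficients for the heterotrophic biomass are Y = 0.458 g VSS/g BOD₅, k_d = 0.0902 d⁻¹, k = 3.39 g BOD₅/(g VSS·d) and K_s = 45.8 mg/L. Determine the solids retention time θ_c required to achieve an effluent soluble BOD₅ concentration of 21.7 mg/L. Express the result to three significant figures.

θ_c ≈ 2.45 d

Specific growth rate at S = 21.7 mg/L: μ = YkS/(K_s+S) = 0.458·3.39·21.7/(45.8+21.7) = 0.4991 d⁻¹.
θ_c = 1/(μ − k_d) = 1/(0.4991 − 0.0902) = 1/0.4089 = 2.445 d.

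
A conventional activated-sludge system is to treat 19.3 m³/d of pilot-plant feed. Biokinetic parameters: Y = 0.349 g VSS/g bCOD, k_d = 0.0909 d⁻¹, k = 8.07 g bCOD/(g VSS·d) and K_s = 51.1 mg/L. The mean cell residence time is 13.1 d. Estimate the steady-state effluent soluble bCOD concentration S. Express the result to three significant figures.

S ≈ 3.23 mg/L

From the Monod/SRT balance for a CMAS, S = K_s·(1+k_d θ_c)/[θ_c·(Y k − k_d) − 1] = 51.1 × (1 + 0.0909 × 13.1) / [13.1 × (0.349 × 8.07 − 0.0909) − 1] = 111.9 / 34.70 = 3.226 mg/L.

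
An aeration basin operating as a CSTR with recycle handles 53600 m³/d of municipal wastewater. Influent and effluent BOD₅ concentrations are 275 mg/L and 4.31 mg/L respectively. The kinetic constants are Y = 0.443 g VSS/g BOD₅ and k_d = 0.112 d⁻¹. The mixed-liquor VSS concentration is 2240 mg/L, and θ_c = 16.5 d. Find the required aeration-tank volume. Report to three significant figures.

Steady-state biomass mass balance: V·X·(1 + k_d·θ_c) = Y·Q·(S₀ − S)·θ_c, so V = 0.443 × 53600 × (275 − 4.31) × 16.5 / [2240 × (1 + 0.112 × 16.5)] = 1.06×10^8 / 6380 = 16624 m³.

V ≈ 16600 m³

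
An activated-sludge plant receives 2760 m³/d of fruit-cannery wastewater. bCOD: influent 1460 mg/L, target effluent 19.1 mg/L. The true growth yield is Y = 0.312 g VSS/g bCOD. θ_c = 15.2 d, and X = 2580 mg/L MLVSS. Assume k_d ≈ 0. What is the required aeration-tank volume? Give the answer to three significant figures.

Biomass mass balance (decay neglected): V·X = Y·Q·(S₀ − S)·θ_c, so V = 0.312 × 2760 × (1460 − 19.1) × 15.2 / 2580 = 7310 m³.

V ≈ 7310 m³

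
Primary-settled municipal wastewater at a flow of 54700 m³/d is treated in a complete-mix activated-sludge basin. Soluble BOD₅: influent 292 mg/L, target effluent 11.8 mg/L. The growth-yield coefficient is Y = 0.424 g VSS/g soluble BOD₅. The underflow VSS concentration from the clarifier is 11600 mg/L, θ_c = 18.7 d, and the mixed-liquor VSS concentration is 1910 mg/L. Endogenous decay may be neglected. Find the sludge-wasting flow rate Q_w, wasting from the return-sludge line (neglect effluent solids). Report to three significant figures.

Q_w ≈ 560 m³/d

V·X = Y·Q·ΔS·θ_c gives V = 0.424 × 54700 × (292 − 11.8) × 18.7 / 1910 = 63625 m³.
Q_w = (V·X)/(θ_c X_r) = 63625 × 1910 / (18.7 × 11600) = 560.2 m³/d.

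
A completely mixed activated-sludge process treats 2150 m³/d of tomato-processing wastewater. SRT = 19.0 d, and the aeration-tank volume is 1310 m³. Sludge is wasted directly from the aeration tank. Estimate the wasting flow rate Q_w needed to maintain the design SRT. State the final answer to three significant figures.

Q_w ≈ 68.9 m³/d

With mixed-liquor wasting, θ_c = V/Q_w, so Q_w = V/θ_c = 1310/19.0 = 68.95 m³/d.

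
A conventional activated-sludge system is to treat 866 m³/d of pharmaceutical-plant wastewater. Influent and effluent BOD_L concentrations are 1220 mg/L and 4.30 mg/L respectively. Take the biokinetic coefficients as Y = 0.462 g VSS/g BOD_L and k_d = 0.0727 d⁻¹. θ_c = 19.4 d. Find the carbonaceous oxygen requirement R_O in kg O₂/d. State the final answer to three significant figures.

Correct the yield for decay: Y_obs = Y/(1 + k_d θ_c) = 0.462 / (1 + 0.0727 × 19.4) = 0.462 / 2.410 = 0.1917.
Q·(S₀ − S) = 866 × (1220 − 4.30) × 10⁻³ = 1053 kg/d removed.
Net sludge production P_X = 0.1917 × 1053 = 201.8 kg VSS/d.
Carbonaceous O₂ demand = substrate oxidised − cell-mass equivalent = 1053 − 1.42 × 201.8 = 766.3 kg O₂/d.

R_O ≈ 766 kg O₂/d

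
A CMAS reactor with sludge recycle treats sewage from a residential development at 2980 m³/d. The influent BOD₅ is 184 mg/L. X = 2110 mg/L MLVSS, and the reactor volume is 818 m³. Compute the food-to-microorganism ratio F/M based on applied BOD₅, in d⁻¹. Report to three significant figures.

F/M ≈ 0.318 d⁻¹

Food-to-microorganism ratio F/M = Q S₀ / (V X) = 2980 × 184 / (818.0 × 2110) = 0.3177 d⁻¹.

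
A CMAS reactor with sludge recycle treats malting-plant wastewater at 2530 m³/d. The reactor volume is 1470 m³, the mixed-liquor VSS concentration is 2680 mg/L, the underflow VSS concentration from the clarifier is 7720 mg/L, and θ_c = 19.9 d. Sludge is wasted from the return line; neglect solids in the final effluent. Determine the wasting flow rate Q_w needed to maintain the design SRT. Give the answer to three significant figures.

Q_w ≈ 25.6 m³/d

Q_w = (V·X)/(θ_c X_r) = 1470 × 2680 / (19.9 × 7720) = 25.64 m³/d.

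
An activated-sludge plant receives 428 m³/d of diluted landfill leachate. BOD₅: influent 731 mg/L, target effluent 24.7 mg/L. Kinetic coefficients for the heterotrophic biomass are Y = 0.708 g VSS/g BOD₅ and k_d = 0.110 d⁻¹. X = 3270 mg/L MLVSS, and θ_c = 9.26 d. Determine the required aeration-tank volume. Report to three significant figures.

V ≈ 300 m³

Rearranging the biomass balance for a CMAS with decay, V = Y·Q·ΔS·θ_c / [X·(1+k_d θ_c)] = 0.708 × 428 × (731 − 24.7) × 9.26 / [3270 × (1 + 0.110 × 9.26)] = 1.98×10^6 / 6601 = 300.2 m³.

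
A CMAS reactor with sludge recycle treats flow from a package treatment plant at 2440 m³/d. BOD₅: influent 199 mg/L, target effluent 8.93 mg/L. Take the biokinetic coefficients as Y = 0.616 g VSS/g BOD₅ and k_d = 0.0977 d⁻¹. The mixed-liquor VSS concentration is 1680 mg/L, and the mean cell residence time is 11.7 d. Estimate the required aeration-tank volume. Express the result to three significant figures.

From the SRT design equation V = Y Q (S₀−S) θ_c / [X (1 + k_d θ_c)] = 0.616 × 2440 × (199 − 8.93) × 11.7 / [1680 × (1 + 0.0977 × 11.7)] = 3.34×10^6 / 3600 = 928.4 m³.

V ≈ 928 m³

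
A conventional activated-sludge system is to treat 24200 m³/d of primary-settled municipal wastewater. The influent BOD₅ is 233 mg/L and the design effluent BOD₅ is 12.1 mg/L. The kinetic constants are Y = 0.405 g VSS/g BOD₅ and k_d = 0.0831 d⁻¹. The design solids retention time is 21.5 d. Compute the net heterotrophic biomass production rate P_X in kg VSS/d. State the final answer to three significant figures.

Y_obs = Y / (1 + k_d θ_c) = 0.405 / (1 + 0.0831 × 21.5) = 0.405 / 2.787 = 0.1453.
Q·(S₀ − S) = 24200 × (233 − 12.1) × 10⁻³ = 5346 kg/d removed.
Biomass produced: P_X = Y_obs·Q·ΔS = 0.1453 × 5346 ≈ 776.9 kg VSS/d.

P_X ≈ 777 kg VSS/d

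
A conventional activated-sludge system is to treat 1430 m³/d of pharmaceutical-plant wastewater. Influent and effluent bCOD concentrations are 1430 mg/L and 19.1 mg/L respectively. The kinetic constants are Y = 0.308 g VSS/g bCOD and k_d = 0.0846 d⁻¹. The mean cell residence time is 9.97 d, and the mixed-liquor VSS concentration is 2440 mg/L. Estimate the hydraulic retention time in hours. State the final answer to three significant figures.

τ ≈ 23.1 h

From the SRT design equation V = Y Q (S₀−S) θ_c / [X (1 + k_d θ_c)] = 0.308 × 1430 × (1430 − 19.1) × 9.97 / [2440 × (1 + 0.0846 × 9.97)] = 6.2×10^6 / 4498 = 1377 m³.
HRT = V/Q = 1377 m³ / 1430 m³·d⁻¹ = 0.9632 d × 24 = 23.12 h.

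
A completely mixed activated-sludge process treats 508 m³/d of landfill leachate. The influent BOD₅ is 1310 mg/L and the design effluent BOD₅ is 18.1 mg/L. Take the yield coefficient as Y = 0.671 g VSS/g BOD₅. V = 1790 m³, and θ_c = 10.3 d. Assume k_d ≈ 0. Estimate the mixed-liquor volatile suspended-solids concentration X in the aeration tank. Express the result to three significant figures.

X = Y·Q·ΔS·θ_c / V = 0.671 × 508 × (1310 − 18.1) × 10.3 / 1790 = 2534 mg/L.

X ≈ 2530 mg/L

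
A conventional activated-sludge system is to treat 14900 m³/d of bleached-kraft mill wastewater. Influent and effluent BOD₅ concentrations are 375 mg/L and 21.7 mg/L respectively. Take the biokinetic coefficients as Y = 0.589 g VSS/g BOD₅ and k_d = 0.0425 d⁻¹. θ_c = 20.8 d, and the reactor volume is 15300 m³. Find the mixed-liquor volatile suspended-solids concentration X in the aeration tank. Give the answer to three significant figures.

X = Y·Q·ΔS·θ_c / [V·(1 + k_d θ_c)] = 0.589 × 14900 × (375 − 21.7) × 20.8 / [15300 × (1 + 0.0425 × 20.8)] = 2237 mg/L.

X ≈ 2240 mg/L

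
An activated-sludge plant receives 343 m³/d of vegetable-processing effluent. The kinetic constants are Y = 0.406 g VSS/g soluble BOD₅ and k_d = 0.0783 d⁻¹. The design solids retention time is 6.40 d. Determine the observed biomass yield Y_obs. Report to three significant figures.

Y_obs ≈ 0.270 g VSS/g soluble BOD₅

Y_obs = Y / (1 + k_d θ_c) = 0.406 / (1 + 0.0783 × 6.40) = 0.406 / 1.501 = 0.2705.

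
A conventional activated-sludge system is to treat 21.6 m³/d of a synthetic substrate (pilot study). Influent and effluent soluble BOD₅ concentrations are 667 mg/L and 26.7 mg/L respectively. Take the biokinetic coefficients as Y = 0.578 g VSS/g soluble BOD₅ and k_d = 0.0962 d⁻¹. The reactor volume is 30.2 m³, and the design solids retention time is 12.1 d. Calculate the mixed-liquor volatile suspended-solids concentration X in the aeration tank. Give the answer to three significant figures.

Solving the biomass balance for X: X = Y Q (S₀−S) θ_c / [V (1+k_d θ_c)] = 0.578 × 21.6 × (667 − 26.7) × 12.1 / [30.2 × (1 + 0.0962 × 12.1)] = 1480 mg/L.

X ≈ 1480 mg/L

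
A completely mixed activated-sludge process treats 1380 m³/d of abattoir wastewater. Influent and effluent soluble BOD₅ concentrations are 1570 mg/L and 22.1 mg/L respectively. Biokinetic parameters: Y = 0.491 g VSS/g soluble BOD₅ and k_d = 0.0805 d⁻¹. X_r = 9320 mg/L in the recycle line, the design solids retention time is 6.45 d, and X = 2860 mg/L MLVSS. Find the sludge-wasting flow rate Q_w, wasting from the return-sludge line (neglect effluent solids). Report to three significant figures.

From the SRT design equation V = Y Q (S₀−S) θ_c / [X (1 + k_d θ_c)] = 0.491 × 1380 × (1570 − 22.1) × 6.45 / [2860 × (1 + 0.0805 × 6.45)] = 6.76×10^6 / 4345 = 1557 m³.
Q_w = (V·X)/(θ_c X_r) = 1557 × 2860 / (6.45 × 9320) = 74.07 m³/d.

Q_w ≈ 74.1 m³/d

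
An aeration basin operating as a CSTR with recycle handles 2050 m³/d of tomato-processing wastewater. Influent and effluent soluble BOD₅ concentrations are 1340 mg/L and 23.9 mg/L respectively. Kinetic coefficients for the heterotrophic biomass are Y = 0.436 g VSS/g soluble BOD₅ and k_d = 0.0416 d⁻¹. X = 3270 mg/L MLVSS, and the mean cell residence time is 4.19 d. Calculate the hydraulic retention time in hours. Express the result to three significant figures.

Rearranging the biomass balance for a CMAS with decay, V = Y·Q·ΔS·θ_c / [X·(1+k_d θ_c)] = 0.436 × 2050 × (1340 − 23.9) × 4.19 / [3270 × (1 + 0.0416 × 4.19)] = 4.93×10^6 / 3840 = 1284 m³.
τ = V/Q = 1284/2050 = 0.6261 d, or 15.03 h.

τ ≈ 15.0 h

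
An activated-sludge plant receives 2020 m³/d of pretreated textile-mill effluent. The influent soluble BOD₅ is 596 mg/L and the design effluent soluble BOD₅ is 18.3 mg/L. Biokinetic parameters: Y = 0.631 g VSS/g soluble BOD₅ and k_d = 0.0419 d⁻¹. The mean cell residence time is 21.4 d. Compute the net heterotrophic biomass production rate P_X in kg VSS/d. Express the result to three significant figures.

P_X ≈ 388 kg VSS/d

Observed yield with endogenous decay: Y_obs = Y / (1 + k_d·θ_c) = 0.631 / (1 + 0.0419 × 21.4) = 0.631 / 1.897 = 0.3327 g VSS/g soluble BOD₅.
Substrate removed = Q·(S₀ − S) = 2020 m³/d × (596 − 18.3) g/m³ = 1.17×10^6 g/d = 1167 kg/d.
So the net sludge growth is P_X = 0.3327 × 1167 = 388.2 kg VSS/d.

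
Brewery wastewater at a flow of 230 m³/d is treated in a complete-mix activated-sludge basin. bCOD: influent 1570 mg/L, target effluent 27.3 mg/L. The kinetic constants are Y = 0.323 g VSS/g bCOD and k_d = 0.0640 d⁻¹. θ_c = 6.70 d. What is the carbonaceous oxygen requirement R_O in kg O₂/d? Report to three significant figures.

The observed yield is Y_obs = Y/(1 + k_d·θ_c) = 0.323 / (1 + 0.0640 × 6.70) = 0.323 / 1.429 = 0.2261 g VSS per g bCOD removed.
Q·(S₀ − S) = 230 × (1570 − 27.3) × 10⁻³ = 354.8 kg/d removed.
P_X = Y_obs·Q·(S₀ − S) = 0.2261 × 354.8 = 80.21 kg VSS/d.
R_O = Q·ΔS − 1.42 P_X = 354.8 − 113.9 = 240.9 kg O₂/d.

R_O ≈ 241 kg O₂/d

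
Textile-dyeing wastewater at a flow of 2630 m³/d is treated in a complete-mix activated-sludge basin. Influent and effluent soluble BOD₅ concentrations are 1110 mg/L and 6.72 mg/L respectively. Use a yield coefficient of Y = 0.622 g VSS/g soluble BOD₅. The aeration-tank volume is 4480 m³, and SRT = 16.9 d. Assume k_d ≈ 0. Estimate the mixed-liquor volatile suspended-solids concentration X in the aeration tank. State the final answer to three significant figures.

X ≈ 6810 mg/L

Without decay, X = Y Q (S₀−S) θ_c / V = 0.622 × 2630 × (1110 − 6.72) × 16.9 / 4480 = 6808 mg/L.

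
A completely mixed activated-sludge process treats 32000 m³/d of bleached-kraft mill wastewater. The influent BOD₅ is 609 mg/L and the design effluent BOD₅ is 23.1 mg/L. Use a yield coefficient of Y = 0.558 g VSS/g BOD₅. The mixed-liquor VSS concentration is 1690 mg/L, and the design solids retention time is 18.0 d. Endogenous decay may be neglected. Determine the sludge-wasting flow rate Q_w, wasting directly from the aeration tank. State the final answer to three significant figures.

With k_d = 0 the design equation reduces to V = Y Q (S₀−S) θ_c / X = 0.558 × 32000 × (609 − 23.1) × 18.0 / 1690 = 111428 m³.
With mixed-liquor wasting, θ_c = V/Q_w, so Q_w = V/θ_c = 111428/18.0 = 6190 m³/d.

Q_w ≈ 6190 m³/d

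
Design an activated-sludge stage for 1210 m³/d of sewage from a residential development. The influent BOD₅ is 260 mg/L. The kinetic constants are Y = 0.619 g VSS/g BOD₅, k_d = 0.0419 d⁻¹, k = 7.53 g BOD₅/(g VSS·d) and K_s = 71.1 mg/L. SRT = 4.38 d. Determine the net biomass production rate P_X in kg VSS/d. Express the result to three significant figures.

P_X ≈ 162 kg VSS/d

From the Monod/SRT balance for a CMAS, S = K_s·(1+k_d θ_c)/[θ_c·(Y k − k_d) − 1] = 71.1 × (1 + 0.0419 × 4.38) / [4.38 × (0.619 × 7.53 − 0.0419) − 1] = 84.15 / 19.23 = 4.375 mg/L.
Observed yield with endogenous decay: Y_obs = Y / (1 + k_d·θ_c) = 0.619 / (1 + 0.0419 × 4.38) = 0.619 / 1.184 = 0.5230 g VSS/g BOD₅.
Q·(S₀ − S) = 1210 × (260 − 4.38) × 10⁻³ = 309.3 kg/d removed.
So the net sludge growth is P_X = 0.5230 × 309.3 = 161.8 kg VSS/d.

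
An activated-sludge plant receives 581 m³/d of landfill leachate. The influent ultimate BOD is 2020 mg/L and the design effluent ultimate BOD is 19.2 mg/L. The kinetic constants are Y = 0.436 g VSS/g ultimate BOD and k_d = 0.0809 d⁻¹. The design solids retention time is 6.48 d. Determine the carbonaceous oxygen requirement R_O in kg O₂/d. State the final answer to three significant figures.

R_O ≈ 690 kg O₂/d

Y_obs = Y / (1 + k_d θ_c) = 0.436 / (1 + 0.0809 × 6.48) = 0.436 / 1.524 = 0.2860.
Mass of ultimate BOD removed per day: Q(S₀ − S) = 581 × 2001 g/m³ = 1162 kg/d.
Net sludge production P_X = 0.2860 × 1162 = 332.5 kg VSS/d.
Carbonaceous O₂ demand = substrate oxidised − cell-mass equivalent = 1162 − 1.42 × 332.5 = 690.3 kg O₂/d.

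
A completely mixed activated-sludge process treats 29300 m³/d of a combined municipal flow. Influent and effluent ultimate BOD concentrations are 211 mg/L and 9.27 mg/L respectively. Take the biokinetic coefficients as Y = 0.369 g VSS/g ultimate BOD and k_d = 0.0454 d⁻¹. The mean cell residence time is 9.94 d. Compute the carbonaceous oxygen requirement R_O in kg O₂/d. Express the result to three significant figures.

Observed yield with endogenous decay: Y_obs = Y / (1 + k_d·θ_c) = 0.369 / (1 + 0.0454 × 9.94) = 0.369 / 1.451 = 0.2543 g VSS/g ultimate BOD.
Mass of ultimate BOD removed per day: Q(S₀ − S) = 29300 × 201.7 g/m³ = 5911 kg/d.
Biomass synthesised: P_X = Y_obs × 5911 = 1503 kg VSS/d.
R_O = Q·ΔS − 1.42 P_X = 5911 − 2134 = 3777 kg O₂/d.

R_O ≈ 3780 kg O₂/d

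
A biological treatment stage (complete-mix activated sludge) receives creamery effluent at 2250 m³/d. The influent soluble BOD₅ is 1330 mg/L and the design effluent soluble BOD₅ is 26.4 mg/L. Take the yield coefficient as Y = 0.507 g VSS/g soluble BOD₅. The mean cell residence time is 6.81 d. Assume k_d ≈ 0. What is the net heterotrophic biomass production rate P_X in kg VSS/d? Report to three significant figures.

P_X ≈ 1490 kg VSS/d

Since k_d ≈ 0, Y_obs = Y = 0.507 g VSS/g soluble BOD₅.
ΔS = 1330 − 26.4 = 1304 mg/L, so the substrate removal rate is 2250 × 1304/1000 = 2933 kg soluble BOD₅/d.
Net biomass production P_X = Y_obs × Q·(S₀ − S) = 0.5070 × 2933 = 1487 kg VSS/d.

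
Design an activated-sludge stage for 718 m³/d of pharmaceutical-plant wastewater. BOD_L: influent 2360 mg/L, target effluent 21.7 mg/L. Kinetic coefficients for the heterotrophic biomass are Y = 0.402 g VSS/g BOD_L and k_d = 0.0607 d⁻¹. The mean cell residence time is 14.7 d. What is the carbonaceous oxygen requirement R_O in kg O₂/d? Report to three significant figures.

R_O ≈ 1170 kg O₂/d

Observed yield with endogenous decay: Y_obs = Y / (1 + k_d·θ_c) = 0.402 / (1 + 0.0607 × 14.7) = 0.402 / 1.892 = 0.2124 g VSS/g BOD_L.
Mass of BOD_L removed per day: Q(S₀ − S) = 718 × 2338 g/m³ = 1679 kg/d.
Biomass synthesised: P_X = Y_obs × 1679 = 356.7 kg VSS/d.
R_O = Q·(S₀ − S) − 1.42·P_X = 1679 − 1.42 × 356.7 = 1172 kg O₂/d.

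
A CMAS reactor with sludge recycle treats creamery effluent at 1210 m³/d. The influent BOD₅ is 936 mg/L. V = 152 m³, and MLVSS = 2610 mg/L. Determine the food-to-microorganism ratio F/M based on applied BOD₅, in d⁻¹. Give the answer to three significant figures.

Food-to-microorganism ratio F/M = Q S₀ / (V X) = 1210 × 936 / (152.0 × 2610) = 2.855 d⁻¹.

F/M ≈ 2.85 d⁻¹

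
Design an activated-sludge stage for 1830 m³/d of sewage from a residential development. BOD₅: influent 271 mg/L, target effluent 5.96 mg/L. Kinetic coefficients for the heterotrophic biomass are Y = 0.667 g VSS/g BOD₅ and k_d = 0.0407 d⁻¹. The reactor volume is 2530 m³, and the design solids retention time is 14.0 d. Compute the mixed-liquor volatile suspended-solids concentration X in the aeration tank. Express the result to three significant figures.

X ≈ 1140 mg/L

X = Y·Q·ΔS·θ_c / [V·(1 + k_d θ_c)] = 0.667 × 1830 × (271 − 5.96) × 14.0 / [2530 × (1 + 0.0407 × 14.0)] = 1140 mg/L.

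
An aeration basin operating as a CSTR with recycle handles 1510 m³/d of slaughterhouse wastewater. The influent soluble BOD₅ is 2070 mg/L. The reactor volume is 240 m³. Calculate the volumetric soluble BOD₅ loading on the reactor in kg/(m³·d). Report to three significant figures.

Volumetric loading L_v = Q·S₀ / V = 1510 × 2070 g/m³ / 240.0 m³ = 13024 g/(m³·d) = 13.02 kg soluble BOD₅/(m³·d).

L_v ≈ 13.0 kg soluble BOD₅/(m³·d)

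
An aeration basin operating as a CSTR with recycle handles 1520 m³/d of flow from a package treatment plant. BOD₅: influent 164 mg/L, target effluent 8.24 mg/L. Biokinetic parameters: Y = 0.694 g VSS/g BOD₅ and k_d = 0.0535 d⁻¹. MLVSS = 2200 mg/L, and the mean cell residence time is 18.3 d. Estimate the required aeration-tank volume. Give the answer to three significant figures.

Steady-state biomass mass balance: V·X·(1 + k_d·θ_c) = Y·Q·(S₀ − S)·θ_c, so V = 0.694 × 1520 × (164 − 8.24) × 18.3 / [2200 × (1 + 0.0535 × 18.3)] = 3.01×10^6 / 4354 = 690.6 m³.

V ≈ 691 m³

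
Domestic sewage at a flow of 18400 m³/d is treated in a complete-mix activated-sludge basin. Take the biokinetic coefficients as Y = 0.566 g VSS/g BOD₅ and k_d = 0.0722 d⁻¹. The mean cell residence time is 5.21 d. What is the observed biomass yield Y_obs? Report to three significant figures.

Observed yield with endogenous decay: Y_obs = Y / (1 + k_d·θ_c) = 0.566 / (1 + 0.0722 × 5.21) = 0.566 / 1.376 = 0.4113 g VSS/g BOD₅.

Y_obs ≈ 0.411 g VSS/g BOD₅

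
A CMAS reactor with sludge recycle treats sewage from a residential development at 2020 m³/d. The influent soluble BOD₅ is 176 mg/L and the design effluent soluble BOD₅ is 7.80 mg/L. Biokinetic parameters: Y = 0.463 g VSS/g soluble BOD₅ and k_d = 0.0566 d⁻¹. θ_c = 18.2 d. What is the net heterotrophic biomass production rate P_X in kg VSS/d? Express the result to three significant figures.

P_X ≈ 77.5 kg VSS/d

Observed yield with endogenous decay: Y_obs = Y / (1 + k_d·θ_c) = 0.463 / (1 + 0.0566 × 18.2) = 0.463 / 2.030 = 0.2281 g VSS/g soluble BOD₅.
Mass of soluble BOD₅ removed per day: Q(S₀ − S) = 2020 × 168.2 g/m³ = 339.8 kg/d.
P_X = Y_obs · Q(S₀ − S) = 0.2281 × 339.8 = 77.49 kg VSS/d.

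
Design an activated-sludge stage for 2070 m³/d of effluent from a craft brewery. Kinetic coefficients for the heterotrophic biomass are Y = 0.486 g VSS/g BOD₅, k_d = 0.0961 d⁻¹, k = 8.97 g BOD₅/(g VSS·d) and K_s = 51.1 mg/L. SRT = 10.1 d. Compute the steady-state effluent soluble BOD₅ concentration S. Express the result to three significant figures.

S ≈ 2.39 mg/L

From the Monod/SRT balance for a CMAS, S = K_s·(1+k_d θ_c)/[θ_c·(Y k − k_d) − 1] = 51.1 × (1 + 0.0961 × 10.1) / [10.1 × (0.486 × 8.97 − 0.0961) − 1] = 100.7 / 42.06 = 2.394 mg/L.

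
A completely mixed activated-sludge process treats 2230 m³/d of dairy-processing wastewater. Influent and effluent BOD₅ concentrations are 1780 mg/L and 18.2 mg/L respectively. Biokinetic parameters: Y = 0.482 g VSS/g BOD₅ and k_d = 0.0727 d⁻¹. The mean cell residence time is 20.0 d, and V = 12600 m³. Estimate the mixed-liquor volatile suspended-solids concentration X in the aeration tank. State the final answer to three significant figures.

X ≈ 1220 mg/L

Solving the biomass balance for X: X = Y Q (S₀−S) θ_c / [V (1+k_d θ_c)] = 0.482 × 2230 × (1780 − 18.2) × 20.0 / [12600 × (1 + 0.0727 × 20.0)] = 1225 mg/L.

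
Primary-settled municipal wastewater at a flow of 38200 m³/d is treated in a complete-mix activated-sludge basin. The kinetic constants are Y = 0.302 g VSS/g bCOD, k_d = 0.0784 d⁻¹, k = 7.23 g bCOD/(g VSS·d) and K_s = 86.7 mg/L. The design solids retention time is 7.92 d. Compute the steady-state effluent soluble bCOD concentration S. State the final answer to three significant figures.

From the Monod/SRT balance for a CMAS, S = K_s·(1+k_d θ_c)/[θ_c·(Y k − k_d) − 1] = 86.7 × (1 + 0.0784 × 7.92) / [7.92 × (0.302 × 7.23 − 0.0784) − 1] = 140.5 / 15.67 = 8.967 mg/L.

S ≈ 8.97 mg/L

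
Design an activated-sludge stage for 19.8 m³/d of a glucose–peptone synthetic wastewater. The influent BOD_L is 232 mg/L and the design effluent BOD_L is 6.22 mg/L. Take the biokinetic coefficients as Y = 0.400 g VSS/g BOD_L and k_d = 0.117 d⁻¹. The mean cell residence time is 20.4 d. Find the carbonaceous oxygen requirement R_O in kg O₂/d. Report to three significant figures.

R_O ≈ 3.72 kg O₂/d

Correct the yield for decay: Y_obs = Y/(1 + k_d θ_c) = 0.400 / (1 + 0.117 × 20.4) = 0.400 / 3.387 = 0.1181.
Q·(S₀ − S) = 19.8 × (232 − 6.22) × 10⁻³ = 4.470 kg/d removed.
Biomass synthesised: P_X = Y_obs × 4.470 = 0.5280 kg VSS/d.
R_O = Q·(S₀ − S) − 1.42·P_X = 4.470 − 1.42 × 0.5280 = 3.721 kg O₂/d.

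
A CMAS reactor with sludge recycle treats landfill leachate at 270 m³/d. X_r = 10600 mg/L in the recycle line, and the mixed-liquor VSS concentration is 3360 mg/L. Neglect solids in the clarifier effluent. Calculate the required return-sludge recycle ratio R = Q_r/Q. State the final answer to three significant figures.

Mass balance around the secondary clarifier (neglecting effluent solids): R = X / (X_r − X) = 3360 / (10600 − 3360) = 0.4641.

R ≈ 0.464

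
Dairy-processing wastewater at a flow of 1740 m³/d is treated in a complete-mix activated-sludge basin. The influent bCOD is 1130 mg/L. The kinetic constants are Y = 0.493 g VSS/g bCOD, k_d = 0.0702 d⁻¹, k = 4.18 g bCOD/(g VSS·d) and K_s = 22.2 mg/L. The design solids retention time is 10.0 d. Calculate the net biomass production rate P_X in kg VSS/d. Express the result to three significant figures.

Effluent substrate depends only on kinetics and SRT: S = K_s(1 + k_d θ_c) / [θ_c(Yk − k_d) − 1] = 22.2 × (1 + 0.0702 × 10.0) / [10.0 × (0.493 × 4.18 − 0.0702) − 1] = 37.78 / 18.91 = 1.999 mg/L.
The observed yield is Y_obs = Y/(1 + k_d·θ_c) = 0.493 / (1 + 0.0702 × 10.0) = 0.493 / 1.702 = 0.2897 g VSS per g bCOD removed.
Q·(S₀ − S) = 1740 × (1130 − 2.00) × 10⁻³ = 1963 kg/d removed.
So the net sludge growth is P_X = 0.2897 × 1963 = 568.5 kg VSS/d.

P_X ≈ 569 kg VSS/d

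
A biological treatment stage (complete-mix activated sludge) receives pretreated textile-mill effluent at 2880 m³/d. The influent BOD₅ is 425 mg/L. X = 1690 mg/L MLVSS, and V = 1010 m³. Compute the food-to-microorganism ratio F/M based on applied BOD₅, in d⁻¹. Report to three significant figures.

F/M = Q·S₀ / (V·X) = 2880 × 425 / (1010 × 1690) = 0.7171 g BOD₅·(g VSS·d)⁻¹.

F/M ≈ 0.717 d⁻¹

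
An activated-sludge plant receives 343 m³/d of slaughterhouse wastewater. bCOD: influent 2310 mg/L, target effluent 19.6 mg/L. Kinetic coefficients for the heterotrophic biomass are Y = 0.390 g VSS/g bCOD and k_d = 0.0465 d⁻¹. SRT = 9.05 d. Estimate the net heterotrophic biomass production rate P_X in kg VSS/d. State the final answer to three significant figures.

Correct the yield for decay: Y_obs = Y/(1 + k_d θ_c) = 0.390 / (1 + 0.0465 × 9.05) = 0.390 / 1.421 = 0.2745.
ΔS = 2310 − 19.6 = 2290 mg/L, so the substrate removal rate is 343 × 2290/1000 = 785.6 kg bCOD/d.
Net biomass production P_X = Y_obs × Q·(S₀ − S) = 0.2745 × 785.6 = 215.6 kg VSS/d.

P_X ≈ 216 kg VSS/d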